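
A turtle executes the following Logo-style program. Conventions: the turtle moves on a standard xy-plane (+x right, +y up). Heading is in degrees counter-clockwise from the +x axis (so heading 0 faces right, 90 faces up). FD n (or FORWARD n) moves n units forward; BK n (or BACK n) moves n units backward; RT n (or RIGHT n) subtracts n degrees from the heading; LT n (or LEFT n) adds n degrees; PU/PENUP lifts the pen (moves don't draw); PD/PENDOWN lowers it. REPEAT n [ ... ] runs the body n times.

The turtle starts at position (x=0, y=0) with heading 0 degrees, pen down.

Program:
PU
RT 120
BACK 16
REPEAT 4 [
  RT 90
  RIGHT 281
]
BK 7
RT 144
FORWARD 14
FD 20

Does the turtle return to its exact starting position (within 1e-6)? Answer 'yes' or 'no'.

Executing turtle program step by step:
Start: pos=(0,0), heading=0, pen down
PU: pen up
RT 120: heading 0 -> 240
BK 16: (0,0) -> (8,13.856) [heading=240, move]
REPEAT 4 [
  -- iteration 1/4 --
  RT 90: heading 240 -> 150
  RT 281: heading 150 -> 229
  -- iteration 2/4 --
  RT 90: heading 229 -> 139
  RT 281: heading 139 -> 218
  -- iteration 3/4 --
  RT 90: heading 218 -> 128
  RT 281: heading 128 -> 207
  -- iteration 4/4 --
  RT 90: heading 207 -> 117
  RT 281: heading 117 -> 196
]
BK 7: (8,13.856) -> (14.729,15.786) [heading=196, move]
RT 144: heading 196 -> 52
FD 14: (14.729,15.786) -> (23.348,26.818) [heading=52, move]
FD 20: (23.348,26.818) -> (35.661,42.578) [heading=52, move]
Final: pos=(35.661,42.578), heading=52, 0 segment(s) drawn

Start position: (0, 0)
Final position: (35.661, 42.578)
Distance = 55.539; >= 1e-6 -> NOT closed

Answer: no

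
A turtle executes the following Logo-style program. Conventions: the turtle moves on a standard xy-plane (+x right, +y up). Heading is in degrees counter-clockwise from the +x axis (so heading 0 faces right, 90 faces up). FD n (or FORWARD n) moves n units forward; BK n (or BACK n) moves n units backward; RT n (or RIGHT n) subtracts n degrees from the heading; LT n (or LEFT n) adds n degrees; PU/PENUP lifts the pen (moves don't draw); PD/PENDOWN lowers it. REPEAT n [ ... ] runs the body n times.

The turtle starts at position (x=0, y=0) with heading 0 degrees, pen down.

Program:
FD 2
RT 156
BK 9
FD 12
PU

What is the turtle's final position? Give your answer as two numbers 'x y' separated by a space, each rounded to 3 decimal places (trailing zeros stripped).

Executing turtle program step by step:
Start: pos=(0,0), heading=0, pen down
FD 2: (0,0) -> (2,0) [heading=0, draw]
RT 156: heading 0 -> 204
BK 9: (2,0) -> (10.222,3.661) [heading=204, draw]
FD 12: (10.222,3.661) -> (-0.741,-1.22) [heading=204, draw]
PU: pen up
Final: pos=(-0.741,-1.22), heading=204, 3 segment(s) drawn

Answer: -0.741 -1.22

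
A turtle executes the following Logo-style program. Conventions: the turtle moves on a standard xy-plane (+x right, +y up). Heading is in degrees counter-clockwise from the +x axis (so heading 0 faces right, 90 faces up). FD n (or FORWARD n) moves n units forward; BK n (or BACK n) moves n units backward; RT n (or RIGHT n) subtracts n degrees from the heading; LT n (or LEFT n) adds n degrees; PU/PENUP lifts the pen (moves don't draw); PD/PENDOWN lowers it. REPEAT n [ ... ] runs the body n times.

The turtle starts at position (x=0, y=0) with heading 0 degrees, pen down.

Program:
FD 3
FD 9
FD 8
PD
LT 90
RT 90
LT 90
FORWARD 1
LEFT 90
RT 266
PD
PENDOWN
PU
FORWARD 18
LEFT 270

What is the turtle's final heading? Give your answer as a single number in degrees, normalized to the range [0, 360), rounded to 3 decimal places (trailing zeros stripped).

Answer: 184

Derivation:
Executing turtle program step by step:
Start: pos=(0,0), heading=0, pen down
FD 3: (0,0) -> (3,0) [heading=0, draw]
FD 9: (3,0) -> (12,0) [heading=0, draw]
FD 8: (12,0) -> (20,0) [heading=0, draw]
PD: pen down
LT 90: heading 0 -> 90
RT 90: heading 90 -> 0
LT 90: heading 0 -> 90
FD 1: (20,0) -> (20,1) [heading=90, draw]
LT 90: heading 90 -> 180
RT 266: heading 180 -> 274
PD: pen down
PD: pen down
PU: pen up
FD 18: (20,1) -> (21.256,-16.956) [heading=274, move]
LT 270: heading 274 -> 184
Final: pos=(21.256,-16.956), heading=184, 4 segment(s) drawn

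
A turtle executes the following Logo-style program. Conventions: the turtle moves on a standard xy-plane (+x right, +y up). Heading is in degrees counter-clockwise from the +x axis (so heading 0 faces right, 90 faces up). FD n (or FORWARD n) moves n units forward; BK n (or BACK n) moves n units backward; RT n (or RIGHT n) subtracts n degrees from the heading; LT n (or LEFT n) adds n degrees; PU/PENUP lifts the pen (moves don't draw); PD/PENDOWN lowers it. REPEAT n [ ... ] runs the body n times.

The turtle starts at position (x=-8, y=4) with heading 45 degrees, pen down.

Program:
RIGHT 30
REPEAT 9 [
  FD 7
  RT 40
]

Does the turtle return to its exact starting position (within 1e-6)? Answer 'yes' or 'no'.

Executing turtle program step by step:
Start: pos=(-8,4), heading=45, pen down
RT 30: heading 45 -> 15
REPEAT 9 [
  -- iteration 1/9 --
  FD 7: (-8,4) -> (-1.239,5.812) [heading=15, draw]
  RT 40: heading 15 -> 335
  -- iteration 2/9 --
  FD 7: (-1.239,5.812) -> (5.106,2.853) [heading=335, draw]
  RT 40: heading 335 -> 295
  -- iteration 3/9 --
  FD 7: (5.106,2.853) -> (8.064,-3.491) [heading=295, draw]
  RT 40: heading 295 -> 255
  -- iteration 4/9 --
  FD 7: (8.064,-3.491) -> (6.252,-10.252) [heading=255, draw]
  RT 40: heading 255 -> 215
  -- iteration 5/9 --
  FD 7: (6.252,-10.252) -> (0.518,-14.267) [heading=215, draw]
  RT 40: heading 215 -> 175
  -- iteration 6/9 --
  FD 7: (0.518,-14.267) -> (-6.455,-13.657) [heading=175, draw]
  RT 40: heading 175 -> 135
  -- iteration 7/9 --
  FD 7: (-6.455,-13.657) -> (-11.405,-8.707) [heading=135, draw]
  RT 40: heading 135 -> 95
  -- iteration 8/9 --
  FD 7: (-11.405,-8.707) -> (-12.015,-1.734) [heading=95, draw]
  RT 40: heading 95 -> 55
  -- iteration 9/9 --
  FD 7: (-12.015,-1.734) -> (-8,4) [heading=55, draw]
  RT 40: heading 55 -> 15
]
Final: pos=(-8,4), heading=15, 9 segment(s) drawn

Start position: (-8, 4)
Final position: (-8, 4)
Distance = 0; < 1e-6 -> CLOSED

Answer: yes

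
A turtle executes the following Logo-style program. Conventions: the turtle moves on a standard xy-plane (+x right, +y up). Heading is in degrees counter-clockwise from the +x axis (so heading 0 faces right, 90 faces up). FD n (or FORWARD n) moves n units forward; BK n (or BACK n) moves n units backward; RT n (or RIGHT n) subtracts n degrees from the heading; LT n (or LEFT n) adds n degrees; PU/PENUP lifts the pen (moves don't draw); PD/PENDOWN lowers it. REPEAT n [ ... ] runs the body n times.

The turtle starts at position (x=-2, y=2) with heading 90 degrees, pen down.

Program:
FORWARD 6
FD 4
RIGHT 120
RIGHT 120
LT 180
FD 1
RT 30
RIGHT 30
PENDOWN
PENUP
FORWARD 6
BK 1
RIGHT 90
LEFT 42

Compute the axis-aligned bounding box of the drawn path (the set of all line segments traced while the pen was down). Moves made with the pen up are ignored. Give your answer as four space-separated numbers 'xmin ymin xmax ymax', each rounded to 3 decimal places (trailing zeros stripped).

Answer: -2 2 -1.134 12.5

Derivation:
Executing turtle program step by step:
Start: pos=(-2,2), heading=90, pen down
FD 6: (-2,2) -> (-2,8) [heading=90, draw]
FD 4: (-2,8) -> (-2,12) [heading=90, draw]
RT 120: heading 90 -> 330
RT 120: heading 330 -> 210
LT 180: heading 210 -> 30
FD 1: (-2,12) -> (-1.134,12.5) [heading=30, draw]
RT 30: heading 30 -> 0
RT 30: heading 0 -> 330
PD: pen down
PU: pen up
FD 6: (-1.134,12.5) -> (4.062,9.5) [heading=330, move]
BK 1: (4.062,9.5) -> (3.196,10) [heading=330, move]
RT 90: heading 330 -> 240
LT 42: heading 240 -> 282
Final: pos=(3.196,10), heading=282, 3 segment(s) drawn

Segment endpoints: x in {-2, -2, -2, -1.134}, y in {2, 8, 12, 12.5}
xmin=-2, ymin=2, xmax=-1.134, ymax=12.5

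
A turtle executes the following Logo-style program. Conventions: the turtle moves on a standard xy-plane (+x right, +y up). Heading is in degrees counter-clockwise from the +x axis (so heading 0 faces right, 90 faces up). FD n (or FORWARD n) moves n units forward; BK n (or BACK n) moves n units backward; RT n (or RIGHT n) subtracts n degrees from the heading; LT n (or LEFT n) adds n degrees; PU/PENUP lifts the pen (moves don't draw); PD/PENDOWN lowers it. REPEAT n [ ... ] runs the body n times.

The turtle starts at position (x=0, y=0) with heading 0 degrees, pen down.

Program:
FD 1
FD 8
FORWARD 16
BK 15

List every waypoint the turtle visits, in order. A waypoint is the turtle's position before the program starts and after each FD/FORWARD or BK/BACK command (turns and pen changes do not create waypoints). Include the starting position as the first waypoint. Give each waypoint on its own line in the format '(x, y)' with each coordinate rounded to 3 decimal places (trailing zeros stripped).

Executing turtle program step by step:
Start: pos=(0,0), heading=0, pen down
FD 1: (0,0) -> (1,0) [heading=0, draw]
FD 8: (1,0) -> (9,0) [heading=0, draw]
FD 16: (9,0) -> (25,0) [heading=0, draw]
BK 15: (25,0) -> (10,0) [heading=0, draw]
Final: pos=(10,0), heading=0, 4 segment(s) drawn
Waypoints (5 total):
(0, 0)
(1, 0)
(9, 0)
(25, 0)
(10, 0)

Answer: (0, 0)
(1, 0)
(9, 0)
(25, 0)
(10, 0)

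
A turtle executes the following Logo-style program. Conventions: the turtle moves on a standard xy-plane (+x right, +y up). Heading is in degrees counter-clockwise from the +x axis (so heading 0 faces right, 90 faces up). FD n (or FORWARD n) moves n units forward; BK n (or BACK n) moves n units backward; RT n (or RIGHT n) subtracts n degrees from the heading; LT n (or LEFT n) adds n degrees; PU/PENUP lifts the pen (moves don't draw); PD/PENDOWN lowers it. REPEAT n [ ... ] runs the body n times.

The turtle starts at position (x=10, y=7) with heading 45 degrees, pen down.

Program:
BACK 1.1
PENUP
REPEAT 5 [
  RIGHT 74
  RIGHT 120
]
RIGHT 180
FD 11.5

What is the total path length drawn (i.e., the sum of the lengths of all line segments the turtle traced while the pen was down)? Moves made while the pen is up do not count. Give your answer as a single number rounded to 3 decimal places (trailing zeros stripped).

Answer: 1.1

Derivation:
Executing turtle program step by step:
Start: pos=(10,7), heading=45, pen down
BK 1.1: (10,7) -> (9.222,6.222) [heading=45, draw]
PU: pen up
REPEAT 5 [
  -- iteration 1/5 --
  RT 74: heading 45 -> 331
  RT 120: heading 331 -> 211
  -- iteration 2/5 --
  RT 74: heading 211 -> 137
  RT 120: heading 137 -> 17
  -- iteration 3/5 --
  RT 74: heading 17 -> 303
  RT 120: heading 303 -> 183
  -- iteration 4/5 --
  RT 74: heading 183 -> 109
  RT 120: heading 109 -> 349
  -- iteration 5/5 --
  RT 74: heading 349 -> 275
  RT 120: heading 275 -> 155
]
RT 180: heading 155 -> 335
FD 11.5: (9.222,6.222) -> (19.645,1.362) [heading=335, move]
Final: pos=(19.645,1.362), heading=335, 1 segment(s) drawn

Segment lengths:
  seg 1: (10,7) -> (9.222,6.222), length = 1.1
Total = 1.1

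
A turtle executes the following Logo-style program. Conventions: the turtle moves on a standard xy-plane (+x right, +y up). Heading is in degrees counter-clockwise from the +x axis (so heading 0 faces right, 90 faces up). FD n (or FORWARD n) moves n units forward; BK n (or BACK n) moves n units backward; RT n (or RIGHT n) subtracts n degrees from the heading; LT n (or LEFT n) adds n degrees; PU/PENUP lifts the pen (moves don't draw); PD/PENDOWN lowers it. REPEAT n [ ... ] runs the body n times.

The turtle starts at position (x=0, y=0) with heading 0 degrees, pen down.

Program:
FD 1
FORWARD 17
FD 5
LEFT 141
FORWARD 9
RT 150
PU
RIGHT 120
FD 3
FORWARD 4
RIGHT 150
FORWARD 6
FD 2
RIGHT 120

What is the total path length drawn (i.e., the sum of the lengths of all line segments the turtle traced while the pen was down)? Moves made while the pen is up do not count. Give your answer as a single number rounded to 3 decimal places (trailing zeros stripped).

Answer: 32

Derivation:
Executing turtle program step by step:
Start: pos=(0,0), heading=0, pen down
FD 1: (0,0) -> (1,0) [heading=0, draw]
FD 17: (1,0) -> (18,0) [heading=0, draw]
FD 5: (18,0) -> (23,0) [heading=0, draw]
LT 141: heading 0 -> 141
FD 9: (23,0) -> (16.006,5.664) [heading=141, draw]
RT 150: heading 141 -> 351
PU: pen up
RT 120: heading 351 -> 231
FD 3: (16.006,5.664) -> (14.118,3.332) [heading=231, move]
FD 4: (14.118,3.332) -> (11.6,0.224) [heading=231, move]
RT 150: heading 231 -> 81
FD 6: (11.6,0.224) -> (12.539,6.15) [heading=81, move]
FD 2: (12.539,6.15) -> (12.852,8.125) [heading=81, move]
RT 120: heading 81 -> 321
Final: pos=(12.852,8.125), heading=321, 4 segment(s) drawn

Segment lengths:
  seg 1: (0,0) -> (1,0), length = 1
  seg 2: (1,0) -> (18,0), length = 17
  seg 3: (18,0) -> (23,0), length = 5
  seg 4: (23,0) -> (16.006,5.664), length = 9
Total = 32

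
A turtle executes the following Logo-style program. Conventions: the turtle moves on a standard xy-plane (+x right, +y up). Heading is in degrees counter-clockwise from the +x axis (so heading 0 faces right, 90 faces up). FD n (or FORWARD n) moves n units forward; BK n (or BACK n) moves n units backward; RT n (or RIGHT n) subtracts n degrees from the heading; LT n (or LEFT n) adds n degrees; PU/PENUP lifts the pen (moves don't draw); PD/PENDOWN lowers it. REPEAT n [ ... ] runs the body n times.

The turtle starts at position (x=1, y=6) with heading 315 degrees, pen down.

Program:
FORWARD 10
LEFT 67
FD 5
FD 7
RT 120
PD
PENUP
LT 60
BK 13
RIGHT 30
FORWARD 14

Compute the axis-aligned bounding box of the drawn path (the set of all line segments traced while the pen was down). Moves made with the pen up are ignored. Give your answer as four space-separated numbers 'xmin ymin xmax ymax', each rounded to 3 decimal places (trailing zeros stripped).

Executing turtle program step by step:
Start: pos=(1,6), heading=315, pen down
FD 10: (1,6) -> (8.071,-1.071) [heading=315, draw]
LT 67: heading 315 -> 22
FD 5: (8.071,-1.071) -> (12.707,0.802) [heading=22, draw]
FD 7: (12.707,0.802) -> (19.197,3.424) [heading=22, draw]
RT 120: heading 22 -> 262
PD: pen down
PU: pen up
LT 60: heading 262 -> 322
BK 13: (19.197,3.424) -> (8.953,11.428) [heading=322, move]
RT 30: heading 322 -> 292
FD 14: (8.953,11.428) -> (14.198,-1.553) [heading=292, move]
Final: pos=(14.198,-1.553), heading=292, 3 segment(s) drawn

Segment endpoints: x in {1, 8.071, 12.707, 19.197}, y in {-1.071, 0.802, 3.424, 6}
xmin=1, ymin=-1.071, xmax=19.197, ymax=6

Answer: 1 -1.071 19.197 6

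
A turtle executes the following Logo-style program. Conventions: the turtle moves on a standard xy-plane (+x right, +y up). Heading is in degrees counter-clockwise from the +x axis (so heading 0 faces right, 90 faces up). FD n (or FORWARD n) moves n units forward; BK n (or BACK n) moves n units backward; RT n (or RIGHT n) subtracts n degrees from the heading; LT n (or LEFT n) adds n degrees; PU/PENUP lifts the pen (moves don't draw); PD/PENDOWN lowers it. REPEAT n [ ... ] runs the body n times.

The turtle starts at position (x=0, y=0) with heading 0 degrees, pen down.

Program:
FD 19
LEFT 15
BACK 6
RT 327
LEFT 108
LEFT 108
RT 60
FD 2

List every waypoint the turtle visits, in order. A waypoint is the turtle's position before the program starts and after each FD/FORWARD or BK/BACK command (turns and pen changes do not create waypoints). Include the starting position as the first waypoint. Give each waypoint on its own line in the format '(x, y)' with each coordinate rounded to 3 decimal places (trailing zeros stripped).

Answer: (0, 0)
(19, 0)
(13.204, -1.553)
(11.377, -2.366)

Derivation:
Executing turtle program step by step:
Start: pos=(0,0), heading=0, pen down
FD 19: (0,0) -> (19,0) [heading=0, draw]
LT 15: heading 0 -> 15
BK 6: (19,0) -> (13.204,-1.553) [heading=15, draw]
RT 327: heading 15 -> 48
LT 108: heading 48 -> 156
LT 108: heading 156 -> 264
RT 60: heading 264 -> 204
FD 2: (13.204,-1.553) -> (11.377,-2.366) [heading=204, draw]
Final: pos=(11.377,-2.366), heading=204, 3 segment(s) drawn
Waypoints (4 total):
(0, 0)
(19, 0)
(13.204, -1.553)
(11.377, -2.366)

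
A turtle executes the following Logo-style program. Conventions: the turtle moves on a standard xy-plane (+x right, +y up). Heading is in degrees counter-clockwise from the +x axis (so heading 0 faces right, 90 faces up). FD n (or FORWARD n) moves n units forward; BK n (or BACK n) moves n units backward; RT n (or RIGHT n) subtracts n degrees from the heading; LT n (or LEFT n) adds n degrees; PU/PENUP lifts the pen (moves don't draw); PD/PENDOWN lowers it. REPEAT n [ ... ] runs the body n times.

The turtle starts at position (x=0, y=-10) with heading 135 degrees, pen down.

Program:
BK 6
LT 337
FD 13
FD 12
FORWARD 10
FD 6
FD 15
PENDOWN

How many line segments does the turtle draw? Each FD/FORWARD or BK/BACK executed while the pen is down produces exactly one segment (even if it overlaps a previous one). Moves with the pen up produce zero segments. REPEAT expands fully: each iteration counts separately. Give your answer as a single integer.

Answer: 6

Derivation:
Executing turtle program step by step:
Start: pos=(0,-10), heading=135, pen down
BK 6: (0,-10) -> (4.243,-14.243) [heading=135, draw]
LT 337: heading 135 -> 112
FD 13: (4.243,-14.243) -> (-0.627,-2.189) [heading=112, draw]
FD 12: (-0.627,-2.189) -> (-5.123,8.937) [heading=112, draw]
FD 10: (-5.123,8.937) -> (-8.869,18.209) [heading=112, draw]
FD 6: (-8.869,18.209) -> (-11.116,23.772) [heading=112, draw]
FD 15: (-11.116,23.772) -> (-16.735,37.68) [heading=112, draw]
PD: pen down
Final: pos=(-16.735,37.68), heading=112, 6 segment(s) drawn
Segments drawn: 6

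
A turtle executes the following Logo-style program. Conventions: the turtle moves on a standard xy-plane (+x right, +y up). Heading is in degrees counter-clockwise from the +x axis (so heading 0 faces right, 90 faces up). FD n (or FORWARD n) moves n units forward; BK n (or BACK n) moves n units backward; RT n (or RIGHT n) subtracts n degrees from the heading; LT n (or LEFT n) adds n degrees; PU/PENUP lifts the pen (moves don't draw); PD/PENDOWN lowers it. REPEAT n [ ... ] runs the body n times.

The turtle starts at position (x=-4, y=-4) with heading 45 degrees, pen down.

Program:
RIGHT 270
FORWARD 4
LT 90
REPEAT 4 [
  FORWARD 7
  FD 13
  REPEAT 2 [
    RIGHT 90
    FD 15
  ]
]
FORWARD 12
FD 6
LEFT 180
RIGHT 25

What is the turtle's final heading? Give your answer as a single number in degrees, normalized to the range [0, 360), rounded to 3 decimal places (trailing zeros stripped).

Executing turtle program step by step:
Start: pos=(-4,-4), heading=45, pen down
RT 270: heading 45 -> 135
FD 4: (-4,-4) -> (-6.828,-1.172) [heading=135, draw]
LT 90: heading 135 -> 225
REPEAT 4 [
  -- iteration 1/4 --
  FD 7: (-6.828,-1.172) -> (-11.778,-6.121) [heading=225, draw]
  FD 13: (-11.778,-6.121) -> (-20.971,-15.314) [heading=225, draw]
  REPEAT 2 [
    -- iteration 1/2 --
    RT 90: heading 225 -> 135
    FD 15: (-20.971,-15.314) -> (-31.577,-4.707) [heading=135, draw]
    -- iteration 2/2 --
    RT 90: heading 135 -> 45
    FD 15: (-31.577,-4.707) -> (-20.971,5.899) [heading=45, draw]
  ]
  -- iteration 2/4 --
  FD 7: (-20.971,5.899) -> (-16.021,10.849) [heading=45, draw]
  FD 13: (-16.021,10.849) -> (-6.828,20.042) [heading=45, draw]
  REPEAT 2 [
    -- iteration 1/2 --
    RT 90: heading 45 -> 315
    FD 15: (-6.828,20.042) -> (3.778,9.435) [heading=315, draw]
    -- iteration 2/2 --
    RT 90: heading 315 -> 225
    FD 15: (3.778,9.435) -> (-6.828,-1.172) [heading=225, draw]
  ]
  -- iteration 3/4 --
  FD 7: (-6.828,-1.172) -> (-11.778,-6.121) [heading=225, draw]
  FD 13: (-11.778,-6.121) -> (-20.971,-15.314) [heading=225, draw]
  REPEAT 2 [
    -- iteration 1/2 --
    RT 90: heading 225 -> 135
    FD 15: (-20.971,-15.314) -> (-31.577,-4.707) [heading=135, draw]
    -- iteration 2/2 --
    RT 90: heading 135 -> 45
    FD 15: (-31.577,-4.707) -> (-20.971,5.899) [heading=45, draw]
  ]
  -- iteration 4/4 --
  FD 7: (-20.971,5.899) -> (-16.021,10.849) [heading=45, draw]
  FD 13: (-16.021,10.849) -> (-6.828,20.042) [heading=45, draw]
  REPEAT 2 [
    -- iteration 1/2 --
    RT 90: heading 45 -> 315
    FD 15: (-6.828,20.042) -> (3.778,9.435) [heading=315, draw]
    -- iteration 2/2 --
    RT 90: heading 315 -> 225
    FD 15: (3.778,9.435) -> (-6.828,-1.172) [heading=225, draw]
  ]
]
FD 12: (-6.828,-1.172) -> (-15.314,-9.657) [heading=225, draw]
FD 6: (-15.314,-9.657) -> (-19.556,-13.899) [heading=225, draw]
LT 180: heading 225 -> 45
RT 25: heading 45 -> 20
Final: pos=(-19.556,-13.899), heading=20, 19 segment(s) drawn

Answer: 20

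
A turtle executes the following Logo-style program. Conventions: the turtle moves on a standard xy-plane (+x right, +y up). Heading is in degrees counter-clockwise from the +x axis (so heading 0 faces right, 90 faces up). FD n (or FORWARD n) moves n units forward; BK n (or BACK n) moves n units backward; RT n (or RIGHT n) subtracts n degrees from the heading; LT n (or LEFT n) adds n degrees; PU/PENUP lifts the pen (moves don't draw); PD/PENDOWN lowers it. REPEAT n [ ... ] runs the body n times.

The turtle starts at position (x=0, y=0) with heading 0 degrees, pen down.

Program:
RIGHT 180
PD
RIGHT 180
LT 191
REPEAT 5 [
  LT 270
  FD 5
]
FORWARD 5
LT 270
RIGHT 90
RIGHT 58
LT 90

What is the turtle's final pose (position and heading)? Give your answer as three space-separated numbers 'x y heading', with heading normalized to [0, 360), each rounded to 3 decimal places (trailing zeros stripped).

Answer: -1.908 9.816 313

Derivation:
Executing turtle program step by step:
Start: pos=(0,0), heading=0, pen down
RT 180: heading 0 -> 180
PD: pen down
RT 180: heading 180 -> 0
LT 191: heading 0 -> 191
REPEAT 5 [
  -- iteration 1/5 --
  LT 270: heading 191 -> 101
  FD 5: (0,0) -> (-0.954,4.908) [heading=101, draw]
  -- iteration 2/5 --
  LT 270: heading 101 -> 11
  FD 5: (-0.954,4.908) -> (3.954,5.862) [heading=11, draw]
  -- iteration 3/5 --
  LT 270: heading 11 -> 281
  FD 5: (3.954,5.862) -> (4.908,0.954) [heading=281, draw]
  -- iteration 4/5 --
  LT 270: heading 281 -> 191
  FD 5: (4.908,0.954) -> (0,0) [heading=191, draw]
  -- iteration 5/5 --
  LT 270: heading 191 -> 101
  FD 5: (0,0) -> (-0.954,4.908) [heading=101, draw]
]
FD 5: (-0.954,4.908) -> (-1.908,9.816) [heading=101, draw]
LT 270: heading 101 -> 11
RT 90: heading 11 -> 281
RT 58: heading 281 -> 223
LT 90: heading 223 -> 313
Final: pos=(-1.908,9.816), heading=313, 6 segment(s) drawn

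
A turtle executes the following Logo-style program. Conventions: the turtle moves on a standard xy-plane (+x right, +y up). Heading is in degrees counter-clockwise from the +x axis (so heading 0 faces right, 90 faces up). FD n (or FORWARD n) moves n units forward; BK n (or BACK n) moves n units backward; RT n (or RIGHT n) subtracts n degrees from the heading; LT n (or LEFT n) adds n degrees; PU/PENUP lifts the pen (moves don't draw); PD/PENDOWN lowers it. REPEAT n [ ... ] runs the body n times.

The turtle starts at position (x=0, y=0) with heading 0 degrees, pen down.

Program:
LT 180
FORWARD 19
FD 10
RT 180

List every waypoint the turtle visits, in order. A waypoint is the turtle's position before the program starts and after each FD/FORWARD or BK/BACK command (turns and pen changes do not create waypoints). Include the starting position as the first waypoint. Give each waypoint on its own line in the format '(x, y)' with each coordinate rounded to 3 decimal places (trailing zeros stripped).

Answer: (0, 0)
(-19, 0)
(-29, 0)

Derivation:
Executing turtle program step by step:
Start: pos=(0,0), heading=0, pen down
LT 180: heading 0 -> 180
FD 19: (0,0) -> (-19,0) [heading=180, draw]
FD 10: (-19,0) -> (-29,0) [heading=180, draw]
RT 180: heading 180 -> 0
Final: pos=(-29,0), heading=0, 2 segment(s) drawn
Waypoints (3 total):
(0, 0)
(-19, 0)
(-29, 0)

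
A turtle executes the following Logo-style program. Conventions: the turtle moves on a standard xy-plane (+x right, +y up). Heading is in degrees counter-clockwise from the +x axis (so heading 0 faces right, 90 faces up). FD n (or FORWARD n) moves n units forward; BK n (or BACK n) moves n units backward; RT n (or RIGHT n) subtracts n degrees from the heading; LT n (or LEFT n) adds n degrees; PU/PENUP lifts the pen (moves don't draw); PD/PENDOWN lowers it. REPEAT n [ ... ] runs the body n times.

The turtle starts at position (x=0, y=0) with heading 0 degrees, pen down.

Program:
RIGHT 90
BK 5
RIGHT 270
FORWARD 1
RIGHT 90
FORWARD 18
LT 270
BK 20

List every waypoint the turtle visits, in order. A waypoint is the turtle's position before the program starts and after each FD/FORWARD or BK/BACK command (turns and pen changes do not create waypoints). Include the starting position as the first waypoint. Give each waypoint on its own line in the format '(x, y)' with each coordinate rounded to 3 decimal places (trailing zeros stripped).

Answer: (0, 0)
(0, 5)
(1, 5)
(1, -13)
(21, -13)

Derivation:
Executing turtle program step by step:
Start: pos=(0,0), heading=0, pen down
RT 90: heading 0 -> 270
BK 5: (0,0) -> (0,5) [heading=270, draw]
RT 270: heading 270 -> 0
FD 1: (0,5) -> (1,5) [heading=0, draw]
RT 90: heading 0 -> 270
FD 18: (1,5) -> (1,-13) [heading=270, draw]
LT 270: heading 270 -> 180
BK 20: (1,-13) -> (21,-13) [heading=180, draw]
Final: pos=(21,-13), heading=180, 4 segment(s) drawn
Waypoints (5 total):
(0, 0)
(0, 5)
(1, 5)
(1, -13)
(21, -13)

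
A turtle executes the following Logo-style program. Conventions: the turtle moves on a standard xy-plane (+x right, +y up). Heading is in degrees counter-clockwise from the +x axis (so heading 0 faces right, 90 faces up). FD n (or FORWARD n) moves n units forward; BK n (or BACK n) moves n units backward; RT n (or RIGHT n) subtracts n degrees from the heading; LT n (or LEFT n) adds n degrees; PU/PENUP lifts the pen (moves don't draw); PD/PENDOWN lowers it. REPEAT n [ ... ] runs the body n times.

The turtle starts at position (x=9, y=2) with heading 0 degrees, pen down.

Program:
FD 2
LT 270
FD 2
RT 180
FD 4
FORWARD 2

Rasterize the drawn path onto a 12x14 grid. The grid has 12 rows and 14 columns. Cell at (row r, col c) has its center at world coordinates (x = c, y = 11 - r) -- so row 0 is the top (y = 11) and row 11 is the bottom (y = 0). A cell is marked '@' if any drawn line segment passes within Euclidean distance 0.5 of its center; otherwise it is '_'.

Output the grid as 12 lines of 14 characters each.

Answer: ______________
______________
______________
______________
______________
___________@__
___________@__
___________@__
___________@__
_________@@@__
___________@__
___________@__

Derivation:
Segment 0: (9,2) -> (11,2)
Segment 1: (11,2) -> (11,0)
Segment 2: (11,0) -> (11,4)
Segment 3: (11,4) -> (11,6)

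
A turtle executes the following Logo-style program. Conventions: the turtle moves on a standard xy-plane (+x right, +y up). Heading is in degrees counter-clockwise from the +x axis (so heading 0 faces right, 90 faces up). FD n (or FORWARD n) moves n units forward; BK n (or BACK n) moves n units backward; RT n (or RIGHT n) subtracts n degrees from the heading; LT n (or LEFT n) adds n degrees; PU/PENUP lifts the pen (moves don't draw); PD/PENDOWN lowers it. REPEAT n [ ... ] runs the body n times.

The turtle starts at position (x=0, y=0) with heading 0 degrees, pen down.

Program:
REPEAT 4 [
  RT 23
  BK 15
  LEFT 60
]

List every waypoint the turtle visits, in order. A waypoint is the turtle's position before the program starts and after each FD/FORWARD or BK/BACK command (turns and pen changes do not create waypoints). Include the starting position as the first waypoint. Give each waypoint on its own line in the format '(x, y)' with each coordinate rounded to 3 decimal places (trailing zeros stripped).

Executing turtle program step by step:
Start: pos=(0,0), heading=0, pen down
REPEAT 4 [
  -- iteration 1/4 --
  RT 23: heading 0 -> 337
  BK 15: (0,0) -> (-13.808,5.861) [heading=337, draw]
  LT 60: heading 337 -> 37
  -- iteration 2/4 --
  RT 23: heading 37 -> 14
  BK 15: (-13.808,5.861) -> (-28.362,2.232) [heading=14, draw]
  LT 60: heading 14 -> 74
  -- iteration 3/4 --
  RT 23: heading 74 -> 51
  BK 15: (-28.362,2.232) -> (-37.802,-9.425) [heading=51, draw]
  LT 60: heading 51 -> 111
  -- iteration 4/4 --
  RT 23: heading 111 -> 88
  BK 15: (-37.802,-9.425) -> (-38.325,-24.416) [heading=88, draw]
  LT 60: heading 88 -> 148
]
Final: pos=(-38.325,-24.416), heading=148, 4 segment(s) drawn
Waypoints (5 total):
(0, 0)
(-13.808, 5.861)
(-28.362, 2.232)
(-37.802, -9.425)
(-38.325, -24.416)

Answer: (0, 0)
(-13.808, 5.861)
(-28.362, 2.232)
(-37.802, -9.425)
(-38.325, -24.416)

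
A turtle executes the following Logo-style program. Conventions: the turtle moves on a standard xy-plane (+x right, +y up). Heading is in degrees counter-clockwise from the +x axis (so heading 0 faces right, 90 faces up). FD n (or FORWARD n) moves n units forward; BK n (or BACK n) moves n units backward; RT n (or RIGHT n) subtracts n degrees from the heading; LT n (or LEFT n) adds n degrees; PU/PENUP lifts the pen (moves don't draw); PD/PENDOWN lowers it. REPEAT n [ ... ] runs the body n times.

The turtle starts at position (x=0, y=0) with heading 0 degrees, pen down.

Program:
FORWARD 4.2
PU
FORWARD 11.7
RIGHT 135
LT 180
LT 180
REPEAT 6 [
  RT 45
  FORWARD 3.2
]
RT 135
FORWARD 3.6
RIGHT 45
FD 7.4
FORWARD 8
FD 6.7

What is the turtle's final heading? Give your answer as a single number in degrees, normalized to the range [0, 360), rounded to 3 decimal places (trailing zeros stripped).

Executing turtle program step by step:
Start: pos=(0,0), heading=0, pen down
FD 4.2: (0,0) -> (4.2,0) [heading=0, draw]
PU: pen up
FD 11.7: (4.2,0) -> (15.9,0) [heading=0, move]
RT 135: heading 0 -> 225
LT 180: heading 225 -> 45
LT 180: heading 45 -> 225
REPEAT 6 [
  -- iteration 1/6 --
  RT 45: heading 225 -> 180
  FD 3.2: (15.9,0) -> (12.7,0) [heading=180, move]
  -- iteration 2/6 --
  RT 45: heading 180 -> 135
  FD 3.2: (12.7,0) -> (10.437,2.263) [heading=135, move]
  -- iteration 3/6 --
  RT 45: heading 135 -> 90
  FD 3.2: (10.437,2.263) -> (10.437,5.463) [heading=90, move]
  -- iteration 4/6 --
  RT 45: heading 90 -> 45
  FD 3.2: (10.437,5.463) -> (12.7,7.725) [heading=45, move]
  -- iteration 5/6 --
  RT 45: heading 45 -> 0
  FD 3.2: (12.7,7.725) -> (15.9,7.725) [heading=0, move]
  -- iteration 6/6 --
  RT 45: heading 0 -> 315
  FD 3.2: (15.9,7.725) -> (18.163,5.463) [heading=315, move]
]
RT 135: heading 315 -> 180
FD 3.6: (18.163,5.463) -> (14.563,5.463) [heading=180, move]
RT 45: heading 180 -> 135
FD 7.4: (14.563,5.463) -> (9.33,10.695) [heading=135, move]
FD 8: (9.33,10.695) -> (3.673,16.352) [heading=135, move]
FD 6.7: (3.673,16.352) -> (-1.064,21.09) [heading=135, move]
Final: pos=(-1.064,21.09), heading=135, 1 segment(s) drawn

Answer: 135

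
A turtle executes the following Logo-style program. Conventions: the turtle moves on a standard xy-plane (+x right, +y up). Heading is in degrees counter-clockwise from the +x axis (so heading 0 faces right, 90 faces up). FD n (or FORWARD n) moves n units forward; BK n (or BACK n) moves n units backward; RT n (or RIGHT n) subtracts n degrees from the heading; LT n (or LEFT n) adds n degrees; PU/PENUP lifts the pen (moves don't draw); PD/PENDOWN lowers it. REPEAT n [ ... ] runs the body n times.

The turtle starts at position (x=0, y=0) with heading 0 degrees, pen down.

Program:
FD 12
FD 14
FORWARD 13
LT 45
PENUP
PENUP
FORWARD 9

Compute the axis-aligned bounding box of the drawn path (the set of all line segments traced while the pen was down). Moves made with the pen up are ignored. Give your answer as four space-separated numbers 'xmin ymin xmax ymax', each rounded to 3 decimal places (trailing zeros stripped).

Executing turtle program step by step:
Start: pos=(0,0), heading=0, pen down
FD 12: (0,0) -> (12,0) [heading=0, draw]
FD 14: (12,0) -> (26,0) [heading=0, draw]
FD 13: (26,0) -> (39,0) [heading=0, draw]
LT 45: heading 0 -> 45
PU: pen up
PU: pen up
FD 9: (39,0) -> (45.364,6.364) [heading=45, move]
Final: pos=(45.364,6.364), heading=45, 3 segment(s) drawn

Segment endpoints: x in {0, 12, 26, 39}, y in {0}
xmin=0, ymin=0, xmax=39, ymax=0

Answer: 0 0 39 0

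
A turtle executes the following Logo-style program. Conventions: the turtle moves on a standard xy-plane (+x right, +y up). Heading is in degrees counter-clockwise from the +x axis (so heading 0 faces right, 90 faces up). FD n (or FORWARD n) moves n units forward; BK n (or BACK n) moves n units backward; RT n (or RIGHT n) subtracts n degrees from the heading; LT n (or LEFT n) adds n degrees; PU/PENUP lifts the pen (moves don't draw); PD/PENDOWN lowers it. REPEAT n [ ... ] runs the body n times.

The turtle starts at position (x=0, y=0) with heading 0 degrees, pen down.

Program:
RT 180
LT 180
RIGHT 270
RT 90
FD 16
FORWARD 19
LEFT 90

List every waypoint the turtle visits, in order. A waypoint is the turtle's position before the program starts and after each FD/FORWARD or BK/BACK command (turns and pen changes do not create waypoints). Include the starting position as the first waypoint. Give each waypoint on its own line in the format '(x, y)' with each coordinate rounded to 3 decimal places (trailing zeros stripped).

Executing turtle program step by step:
Start: pos=(0,0), heading=0, pen down
RT 180: heading 0 -> 180
LT 180: heading 180 -> 0
RT 270: heading 0 -> 90
RT 90: heading 90 -> 0
FD 16: (0,0) -> (16,0) [heading=0, draw]
FD 19: (16,0) -> (35,0) [heading=0, draw]
LT 90: heading 0 -> 90
Final: pos=(35,0), heading=90, 2 segment(s) drawn
Waypoints (3 total):
(0, 0)
(16, 0)
(35, 0)

Answer: (0, 0)
(16, 0)
(35, 0)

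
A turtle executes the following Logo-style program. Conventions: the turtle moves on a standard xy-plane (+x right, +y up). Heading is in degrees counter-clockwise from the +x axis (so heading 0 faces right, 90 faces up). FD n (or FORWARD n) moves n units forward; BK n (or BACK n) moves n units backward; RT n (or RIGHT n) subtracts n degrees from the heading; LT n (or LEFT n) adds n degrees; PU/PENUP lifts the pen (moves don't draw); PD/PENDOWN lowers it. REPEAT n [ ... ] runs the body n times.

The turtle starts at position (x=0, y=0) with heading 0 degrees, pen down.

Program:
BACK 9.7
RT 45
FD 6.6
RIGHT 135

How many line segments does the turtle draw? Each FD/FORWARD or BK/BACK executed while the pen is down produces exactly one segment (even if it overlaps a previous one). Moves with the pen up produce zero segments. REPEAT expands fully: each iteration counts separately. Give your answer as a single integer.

Answer: 2

Derivation:
Executing turtle program step by step:
Start: pos=(0,0), heading=0, pen down
BK 9.7: (0,0) -> (-9.7,0) [heading=0, draw]
RT 45: heading 0 -> 315
FD 6.6: (-9.7,0) -> (-5.033,-4.667) [heading=315, draw]
RT 135: heading 315 -> 180
Final: pos=(-5.033,-4.667), heading=180, 2 segment(s) drawn
Segments drawn: 2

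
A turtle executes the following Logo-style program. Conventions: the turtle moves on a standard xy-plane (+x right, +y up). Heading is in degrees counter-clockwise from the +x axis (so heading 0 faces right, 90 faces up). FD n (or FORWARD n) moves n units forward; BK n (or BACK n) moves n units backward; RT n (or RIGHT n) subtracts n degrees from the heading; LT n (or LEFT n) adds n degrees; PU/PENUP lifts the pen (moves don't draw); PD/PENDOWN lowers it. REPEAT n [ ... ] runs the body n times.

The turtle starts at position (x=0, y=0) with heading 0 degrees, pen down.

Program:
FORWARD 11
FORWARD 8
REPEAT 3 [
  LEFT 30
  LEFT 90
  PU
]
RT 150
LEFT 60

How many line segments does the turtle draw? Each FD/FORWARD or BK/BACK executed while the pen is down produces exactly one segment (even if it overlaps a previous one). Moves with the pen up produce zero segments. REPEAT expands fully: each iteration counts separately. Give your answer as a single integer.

Executing turtle program step by step:
Start: pos=(0,0), heading=0, pen down
FD 11: (0,0) -> (11,0) [heading=0, draw]
FD 8: (11,0) -> (19,0) [heading=0, draw]
REPEAT 3 [
  -- iteration 1/3 --
  LT 30: heading 0 -> 30
  LT 90: heading 30 -> 120
  PU: pen up
  -- iteration 2/3 --
  LT 30: heading 120 -> 150
  LT 90: heading 150 -> 240
  PU: pen up
  -- iteration 3/3 --
  LT 30: heading 240 -> 270
  LT 90: heading 270 -> 0
  PU: pen up
]
RT 150: heading 0 -> 210
LT 60: heading 210 -> 270
Final: pos=(19,0), heading=270, 2 segment(s) drawn
Segments drawn: 2

Answer: 2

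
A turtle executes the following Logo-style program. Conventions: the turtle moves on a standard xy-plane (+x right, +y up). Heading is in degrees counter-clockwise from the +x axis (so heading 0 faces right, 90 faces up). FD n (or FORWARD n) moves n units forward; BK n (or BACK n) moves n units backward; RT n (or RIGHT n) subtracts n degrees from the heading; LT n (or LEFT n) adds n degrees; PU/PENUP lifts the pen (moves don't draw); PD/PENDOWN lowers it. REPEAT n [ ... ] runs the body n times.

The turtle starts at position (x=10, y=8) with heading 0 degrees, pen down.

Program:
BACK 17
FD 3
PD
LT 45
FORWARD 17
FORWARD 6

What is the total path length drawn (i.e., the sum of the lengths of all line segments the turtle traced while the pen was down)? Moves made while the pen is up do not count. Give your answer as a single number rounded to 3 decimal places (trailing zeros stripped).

Executing turtle program step by step:
Start: pos=(10,8), heading=0, pen down
BK 17: (10,8) -> (-7,8) [heading=0, draw]
FD 3: (-7,8) -> (-4,8) [heading=0, draw]
PD: pen down
LT 45: heading 0 -> 45
FD 17: (-4,8) -> (8.021,20.021) [heading=45, draw]
FD 6: (8.021,20.021) -> (12.263,24.263) [heading=45, draw]
Final: pos=(12.263,24.263), heading=45, 4 segment(s) drawn

Segment lengths:
  seg 1: (10,8) -> (-7,8), length = 17
  seg 2: (-7,8) -> (-4,8), length = 3
  seg 3: (-4,8) -> (8.021,20.021), length = 17
  seg 4: (8.021,20.021) -> (12.263,24.263), length = 6
Total = 43

Answer: 43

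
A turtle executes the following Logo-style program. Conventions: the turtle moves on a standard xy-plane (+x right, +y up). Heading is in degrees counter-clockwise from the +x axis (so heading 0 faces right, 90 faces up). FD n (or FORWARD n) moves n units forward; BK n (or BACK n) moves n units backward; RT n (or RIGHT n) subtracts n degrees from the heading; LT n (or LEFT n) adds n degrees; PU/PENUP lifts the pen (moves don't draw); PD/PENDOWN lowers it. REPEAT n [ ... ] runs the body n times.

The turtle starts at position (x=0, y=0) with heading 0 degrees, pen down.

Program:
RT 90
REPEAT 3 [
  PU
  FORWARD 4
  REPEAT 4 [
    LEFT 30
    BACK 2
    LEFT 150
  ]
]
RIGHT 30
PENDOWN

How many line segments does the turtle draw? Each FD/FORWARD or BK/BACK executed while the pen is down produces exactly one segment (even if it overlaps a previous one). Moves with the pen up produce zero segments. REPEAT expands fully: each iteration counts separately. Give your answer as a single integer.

Executing turtle program step by step:
Start: pos=(0,0), heading=0, pen down
RT 90: heading 0 -> 270
REPEAT 3 [
  -- iteration 1/3 --
  PU: pen up
  FD 4: (0,0) -> (0,-4) [heading=270, move]
  REPEAT 4 [
    -- iteration 1/4 --
    LT 30: heading 270 -> 300
    BK 2: (0,-4) -> (-1,-2.268) [heading=300, move]
    LT 150: heading 300 -> 90
    -- iteration 2/4 --
    LT 30: heading 90 -> 120
    BK 2: (-1,-2.268) -> (0,-4) [heading=120, move]
    LT 150: heading 120 -> 270
    -- iteration 3/4 --
    LT 30: heading 270 -> 300
    BK 2: (0,-4) -> (-1,-2.268) [heading=300, move]
    LT 150: heading 300 -> 90
    -- iteration 4/4 --
    LT 30: heading 90 -> 120
    BK 2: (-1,-2.268) -> (0,-4) [heading=120, move]
    LT 150: heading 120 -> 270
  ]
  -- iteration 2/3 --
  PU: pen up
  FD 4: (0,-4) -> (0,-8) [heading=270, move]
  REPEAT 4 [
    -- iteration 1/4 --
    LT 30: heading 270 -> 300
    BK 2: (0,-8) -> (-1,-6.268) [heading=300, move]
    LT 150: heading 300 -> 90
    -- iteration 2/4 --
    LT 30: heading 90 -> 120
    BK 2: (-1,-6.268) -> (0,-8) [heading=120, move]
    LT 150: heading 120 -> 270
    -- iteration 3/4 --
    LT 30: heading 270 -> 300
    BK 2: (0,-8) -> (-1,-6.268) [heading=300, move]
    LT 150: heading 300 -> 90
    -- iteration 4/4 --
    LT 30: heading 90 -> 120
    BK 2: (-1,-6.268) -> (0,-8) [heading=120, move]
    LT 150: heading 120 -> 270
  ]
  -- iteration 3/3 --
  PU: pen up
  FD 4: (0,-8) -> (0,-12) [heading=270, move]
  REPEAT 4 [
    -- iteration 1/4 --
    LT 30: heading 270 -> 300
    BK 2: (0,-12) -> (-1,-10.268) [heading=300, move]
    LT 150: heading 300 -> 90
    -- iteration 2/4 --
    LT 30: heading 90 -> 120
    BK 2: (-1,-10.268) -> (0,-12) [heading=120, move]
    LT 150: heading 120 -> 270
    -- iteration 3/4 --
    LT 30: heading 270 -> 300
    BK 2: (0,-12) -> (-1,-10.268) [heading=300, move]
    LT 150: heading 300 -> 90
    -- iteration 4/4 --
    LT 30: heading 90 -> 120
    BK 2: (-1,-10.268) -> (0,-12) [heading=120, move]
    LT 150: heading 120 -> 270
  ]
]
RT 30: heading 270 -> 240
PD: pen down
Final: pos=(0,-12), heading=240, 0 segment(s) drawn
Segments drawn: 0

Answer: 0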